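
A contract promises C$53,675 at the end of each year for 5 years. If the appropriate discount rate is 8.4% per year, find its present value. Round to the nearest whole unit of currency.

C$212,068

PV = 53675 × [1 − (1+0.084)^(−5)] / 0.084 = 53675 × 3.950969 = 212,068.2375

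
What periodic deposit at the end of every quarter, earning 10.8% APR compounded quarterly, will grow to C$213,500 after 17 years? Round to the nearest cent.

With 4 periods per year: i = 0.027, n = 68.
FV-annuity factor = 189.649851; PMT = 213500 / 189.649851 = 1,125.7589

C$1,125.76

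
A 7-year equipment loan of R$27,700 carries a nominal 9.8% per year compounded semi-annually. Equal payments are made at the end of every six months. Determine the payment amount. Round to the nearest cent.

R$2,780.50

Periodic rate i = 0.098/2 = 0.049; n = 7 × 2 = 14 periods.
PMT = 27700 / ( [1 − (1+0.049)^(−14)] / 0.049 ) = 27700 / 9.962234 = 2,780.5009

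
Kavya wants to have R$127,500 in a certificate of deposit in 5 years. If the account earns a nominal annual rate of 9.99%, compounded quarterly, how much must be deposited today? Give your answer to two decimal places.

With 4 periods per year: i = 0.024975, n = 20.
Discount factor = (1+0.024975)^(−20) = 0.610569; PV = 127,500 × 0.610569 = 77,847.5108

R$77,847.51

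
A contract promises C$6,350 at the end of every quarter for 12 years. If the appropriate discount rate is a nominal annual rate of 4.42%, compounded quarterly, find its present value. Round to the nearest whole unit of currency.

C$235,563

i = 0.0442/4 = 0.01105 per quarter; n = 12·4 = 48.
Annuity factor a(48|0.01105) = 37.096501; PV = 6350 × 37.096501 = 235,562.7819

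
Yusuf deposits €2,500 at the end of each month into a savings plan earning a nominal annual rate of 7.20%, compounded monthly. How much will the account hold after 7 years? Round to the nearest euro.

€272,016

With 12 periods per year: i = 0.006, n = 84.
Accumulation factor s(84|0.006) = 108.806391; FV = 2500 × 108.806391 = 272,015.9783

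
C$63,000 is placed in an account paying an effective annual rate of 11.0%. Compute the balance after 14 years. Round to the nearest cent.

FV = PV·(1+i)^n = 63,000 × 4.310441 = 271,557.7818

C$271,557.78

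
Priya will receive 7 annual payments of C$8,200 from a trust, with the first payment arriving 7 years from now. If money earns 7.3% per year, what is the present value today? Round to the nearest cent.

C$28,656.15

PV at t=6 (ordinary 7-year annuity): 8200 × a(7|0.073) = 8200 × 5.333377 = 43,733.6916
Discount back 6 years: 43,733.6916 × (1+0.073)^(−6) = 43,733.6916 × 0.655242 = 28,656.1477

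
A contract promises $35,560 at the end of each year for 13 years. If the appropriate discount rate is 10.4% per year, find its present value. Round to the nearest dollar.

PV = 35560 × [1 − (1+0.104)^(−13)] / 0.104 = 35560 × 6.958524 = 247,445.1274

$247,445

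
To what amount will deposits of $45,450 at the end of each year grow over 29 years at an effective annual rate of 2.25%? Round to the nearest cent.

$1,831,124.45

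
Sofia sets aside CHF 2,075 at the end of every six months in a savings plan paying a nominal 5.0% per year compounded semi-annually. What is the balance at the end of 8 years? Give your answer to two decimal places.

CHF 40,213.97

i = 0.05/2 = 0.025 per half-year; n = 8·2 = 16.
FV = PMT · [(1+i)^n − 1] / i = 2075 · 19.380225 = 40,213.9665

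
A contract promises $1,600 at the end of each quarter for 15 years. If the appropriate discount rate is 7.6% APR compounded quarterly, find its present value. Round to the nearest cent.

Periodic rate i = 0.076/4 = 0.019; n = 15 × 4 = 60 periods.
PV = 1600 × [1 − (1+0.019)^(−60)] / 0.019 = 1600 × 35.618013 = 56,988.8202

$56,988.82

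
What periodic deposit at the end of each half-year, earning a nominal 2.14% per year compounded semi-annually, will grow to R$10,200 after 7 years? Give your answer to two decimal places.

R$679.25

With 2 periods per year: i = 0.0107, n = 14.
FV-annuity factor = 15.016627; PMT = 10200 / 15.016627 = 679.2471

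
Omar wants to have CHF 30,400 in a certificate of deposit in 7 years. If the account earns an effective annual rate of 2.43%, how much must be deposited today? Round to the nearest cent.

CHF 25,697.06

PV = 30,400 / (1 + 0.0243)^7 = 30,400 / 1.183015 = 25,697.0562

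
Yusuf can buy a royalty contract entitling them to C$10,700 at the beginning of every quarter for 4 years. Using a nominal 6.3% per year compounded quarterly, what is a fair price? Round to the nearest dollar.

With 4 periods per year: i = 0.01575, n = 16.
PV = PMT · [1 − (1+i)^(−n)] / i × (1+i) = 10700 · 14.267407 = 152,661.2527
(annuity-due: payments at period start, so ×(1+i).)

C$152,661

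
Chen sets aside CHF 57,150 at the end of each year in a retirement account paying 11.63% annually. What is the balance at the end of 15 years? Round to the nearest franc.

FV = 57150 × [(1+0.1163)^15 − 1] / 0.1163 = 57150 × 36.186710 = 2,068,070.5011

CHF 2,068,071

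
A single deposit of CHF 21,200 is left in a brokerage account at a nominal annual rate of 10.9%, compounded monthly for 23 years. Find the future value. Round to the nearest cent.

Periodic rate i = 0.109/12 = 0.00908333; n = 23 × 12 = 276 periods.
21,200 × (1+0.00908333)^276 = 21,200 × 12.130010 = 257,156.2059

CHF 257,156.21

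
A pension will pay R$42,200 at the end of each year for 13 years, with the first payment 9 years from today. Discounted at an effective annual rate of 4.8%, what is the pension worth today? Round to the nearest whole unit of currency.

R$275,739

PV at t=8 (ordinary 13-year annuity): 42200 × a(13|0.048) = 42200 × 9.507711 = 401,225.3902
PV₀ = 401,225.3902 / (1+0.048)^8 = 401,225.3902 / 1.455091 = 275,738.9687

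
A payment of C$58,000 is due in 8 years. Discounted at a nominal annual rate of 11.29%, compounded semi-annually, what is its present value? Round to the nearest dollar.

C$24,090

i = 0.1129/2 = 0.05645 per half-year; n = 8·2 = 16.
Discount factor = (1+0.05645)^(−16) = 0.415353; PV = 58,000 × 0.415353 = 24,090.4457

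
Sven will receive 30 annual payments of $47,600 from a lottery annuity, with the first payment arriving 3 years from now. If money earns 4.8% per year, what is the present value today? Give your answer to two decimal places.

PV at t=2 (ordinary 30-year annuity): 47600 × a(30|0.048) = 47600 × 15.729220 = 748,710.8865
PV₀ = 748,710.8865 / (1+0.048)^2 = 748,710.8865 / 1.098304 = 681,697.3137

$681,697.31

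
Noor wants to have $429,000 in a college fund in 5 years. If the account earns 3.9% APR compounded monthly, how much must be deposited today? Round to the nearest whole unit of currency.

Periodic rate i = 0.039/12 = 0.00325; n = 5 × 12 = 60 periods.
Discount factor = (1+0.00325)^(−60) = 0.823095; PV = 429,000 × 0.823095 = 353,107.6998

$353,108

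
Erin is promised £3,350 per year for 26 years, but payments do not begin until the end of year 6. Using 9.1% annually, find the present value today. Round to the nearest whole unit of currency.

£21,342

PV at t=5 (ordinary 26-year annuity): 3350 × a(26|0.091) = 3350 × 9.847408 = 32,988.8168
PV₀ = 32,988.8168 / (1+0.091)^5 = 32,988.8168 / 1.545695 = 21,342.3868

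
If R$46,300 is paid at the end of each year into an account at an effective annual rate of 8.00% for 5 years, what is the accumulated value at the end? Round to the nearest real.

FV = PMT · [(1+i)^n − 1] / i = 46300 · 5.866601 = 271,623.6244

R$271,624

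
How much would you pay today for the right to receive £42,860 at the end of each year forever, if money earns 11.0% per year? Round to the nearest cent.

£389,636.36

PV = C/r = 42860/0.11 = 389,636.3636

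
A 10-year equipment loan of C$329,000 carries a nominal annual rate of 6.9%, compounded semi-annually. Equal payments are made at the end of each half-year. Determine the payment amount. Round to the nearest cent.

i = 0.069/2 = 0.0345 per half-year; n = 10·2 = 20.
Annuity-PV factor = 14.276919; PMT = 329000 / 14.276919 = 23,044.1884

C$23,044.19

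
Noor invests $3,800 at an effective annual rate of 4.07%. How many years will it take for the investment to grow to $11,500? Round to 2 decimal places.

27.76 years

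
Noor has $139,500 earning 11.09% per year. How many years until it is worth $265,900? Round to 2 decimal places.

6.13 years

(1+i)^n = 265900/139500 = 1.90609, so n = ln 1.90609 / ln 1.1109 = 6.1334 years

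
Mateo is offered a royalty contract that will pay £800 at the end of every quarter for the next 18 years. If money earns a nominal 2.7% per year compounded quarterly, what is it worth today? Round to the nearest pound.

£45,501

With 4 periods per year: i = 0.00675, n = 72.
PV = PMT · [1 − (1+i)^(−n)] / i = 800 · 56.876000 = 45,500.8002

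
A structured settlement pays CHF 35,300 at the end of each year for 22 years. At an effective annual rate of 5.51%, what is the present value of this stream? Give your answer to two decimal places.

CHF 443,790.67

PV = PMT · [1 − (1+i)^(−n)] / i = 35300 · 12.571974 = 443,790.6745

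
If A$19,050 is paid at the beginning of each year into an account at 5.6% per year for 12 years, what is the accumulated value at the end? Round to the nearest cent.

A$331,548.46

Accumulation factor s(12|0.056) × (1+i) = 17.404119; FV = 19050 × 17.404119 = 331,548.4614
Payments are at the start of each period, so multiply by (1+i).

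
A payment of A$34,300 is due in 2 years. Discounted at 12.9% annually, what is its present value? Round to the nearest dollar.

A$26,910

PV = FV·(1+i)^(−n) = 34,300 × 0.784535 = 26,909.5377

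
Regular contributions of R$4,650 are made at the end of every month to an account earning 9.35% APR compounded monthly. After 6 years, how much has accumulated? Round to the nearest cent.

R$446,768.78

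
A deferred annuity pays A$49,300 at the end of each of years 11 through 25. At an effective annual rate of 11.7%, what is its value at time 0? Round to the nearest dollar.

A$112,852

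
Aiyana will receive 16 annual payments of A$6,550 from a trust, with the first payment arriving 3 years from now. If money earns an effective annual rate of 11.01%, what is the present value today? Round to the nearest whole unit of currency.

A$39,199

Value one period before first payment (t=2): 6550 × [1 − (1+0.1101)^(−16)] / 0.1101 = 6550 × 7.374923 = 48,305.7443
PV₀ = 48,305.7443 / (1+0.1101)^2 = 48,305.7443 / 1.232322 = 39,198.9626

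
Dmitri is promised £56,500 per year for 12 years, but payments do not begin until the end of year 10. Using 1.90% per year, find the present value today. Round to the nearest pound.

Value one period before first payment (t=9): 56500 × [1 − (1+0.019)^(−12)] / 0.019 = 56500 × 10.640581 = 601,192.8545
Discount back 9 years: 601,192.8545 × (1+0.019)^(−9) = 601,192.8545 × 0.844175 = 507,511.8113

£507,512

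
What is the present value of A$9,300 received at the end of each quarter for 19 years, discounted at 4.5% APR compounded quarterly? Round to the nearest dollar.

A$473,417

i = 0.045/4 = 0.01125 per quarter; n = 19·4 = 76.
PV = PMT · [1 − (1+i)^(−n)] / i = 9300 · 50.905051 = 473,416.9721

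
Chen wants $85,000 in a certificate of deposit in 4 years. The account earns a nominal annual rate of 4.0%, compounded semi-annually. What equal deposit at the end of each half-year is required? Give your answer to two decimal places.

With 2 periods per year: i = 0.02, n = 8.
PMT = 85000 / ( [(1+0.02)^8 − 1] / 0.02 ) = 85000 / 8.582969 = 9,903.3329

$9,903.33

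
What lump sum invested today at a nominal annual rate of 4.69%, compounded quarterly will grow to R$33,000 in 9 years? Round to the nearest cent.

i = 0.0469/4 = 0.011725 per quarter; n = 9·4 = 36.
PV = 33,000 / (1 + 0.011725)^36 = 33,000 / 1.521421 = 21,690.2521

R$21,690.25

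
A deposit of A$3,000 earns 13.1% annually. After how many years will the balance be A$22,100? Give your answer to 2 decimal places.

n = ln(22100/3000) / ln(1+0.131) = ln(7.36667) / 0.123102 = 16.2220 years

16.22 years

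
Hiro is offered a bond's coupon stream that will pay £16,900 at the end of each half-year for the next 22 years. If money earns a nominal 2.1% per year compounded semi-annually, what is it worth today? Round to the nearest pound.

£593,042

With 2 periods per year: i = 0.0105, n = 44.
PV = 16900 × [1 − (1+0.0105)^(−44)] / 0.0105 = 16900 × 35.091269 = 593,042.4471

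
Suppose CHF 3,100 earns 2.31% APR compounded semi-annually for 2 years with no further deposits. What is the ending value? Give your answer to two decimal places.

CHF 3,245.72

With 2 periods per year: i = 0.01155, n = 4.
FV = PV·(1+i)^n = 3,100 × 1.047007 = 3,245.7204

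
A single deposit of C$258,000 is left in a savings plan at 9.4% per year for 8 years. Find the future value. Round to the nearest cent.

C$529,368.73

FV = PV·(1+i)^n = 258,000 × 2.051817 = 529,368.7277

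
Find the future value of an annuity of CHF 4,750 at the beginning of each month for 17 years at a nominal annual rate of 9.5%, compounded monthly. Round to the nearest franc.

i = 0.095/12 = 0.00791667 per month; n = 17·12 = 204.
FV = 4750 × [(1+0.00791667)^204 − 1] / 0.00791667 × (1+i) = 4750 × 508.755955 = 2,416,590.7880
(Beginning-of-period payments → annuity-due factor ×(1+i).)

CHF 2,416,591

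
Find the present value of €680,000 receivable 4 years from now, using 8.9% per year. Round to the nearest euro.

PV = 680,000 / (1 + 0.089)^4 = 680,000 / 1.406409 = 483,501.0190

€483,501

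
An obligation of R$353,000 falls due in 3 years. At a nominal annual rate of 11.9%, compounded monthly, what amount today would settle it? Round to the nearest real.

R$247,454

With 12 periods per year: i = 0.00991667, n = 36.
PV = FV·(1+i)^(−n) = 353,000 × 0.701004 = 247,454.4602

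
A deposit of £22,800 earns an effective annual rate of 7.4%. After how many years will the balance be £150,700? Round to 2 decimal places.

26.45 years

n = ln(150700/22800) / ln(1+0.074) = ln(6.60965) / 0.071390 = 26.4537 years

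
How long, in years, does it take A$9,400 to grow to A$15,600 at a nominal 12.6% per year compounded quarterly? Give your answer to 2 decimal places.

Periodic rate i = 0.126/4 = 0.0315.
n = ln(15600/9400) / ln(1+0.0315) = ln(1.65957) / 0.031014 = 16.3333 quarters
= 16.3333/4 years

4.08 years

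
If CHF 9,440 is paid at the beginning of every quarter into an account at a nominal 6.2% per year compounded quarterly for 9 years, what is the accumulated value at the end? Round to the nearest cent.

Periodic rate i = 0.062/4 = 0.0155; n = 9 × 4 = 36 periods.
FV = 9440 × [(1+0.0155)^36 − 1] / 0.0155 × (1+i) = 9440 × 48.463077 = 457,491.4490
Payments are at the start of each period, so multiply by (1+i).

CHF 457,491.45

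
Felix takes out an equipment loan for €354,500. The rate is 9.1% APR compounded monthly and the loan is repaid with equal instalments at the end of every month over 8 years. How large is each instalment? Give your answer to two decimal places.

€5,211.91

With 12 periods per year: i = 0.00758333, n = 96.
PMT = 354500 / ( [1 − (1+0.00758333)^(−96)] / 0.00758333 ) = 354500 / 68.017347 = 5,211.9057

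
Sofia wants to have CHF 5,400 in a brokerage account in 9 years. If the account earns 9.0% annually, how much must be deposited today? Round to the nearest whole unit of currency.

CHF 2,486

PV = 5,400 / (1 + 0.09)^9 = 5,400 / 2.171893 = 2,486.3100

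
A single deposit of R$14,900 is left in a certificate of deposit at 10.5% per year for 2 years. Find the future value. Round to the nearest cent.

14,900 × (1+0.105)^2 = 14,900 × 1.221025 = 18,193.2725

R$18,193.27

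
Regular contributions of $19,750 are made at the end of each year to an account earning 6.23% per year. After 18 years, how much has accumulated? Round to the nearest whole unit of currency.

$623,853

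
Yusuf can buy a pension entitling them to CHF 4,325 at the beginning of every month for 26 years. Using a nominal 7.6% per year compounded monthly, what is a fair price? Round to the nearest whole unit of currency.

CHF 591,360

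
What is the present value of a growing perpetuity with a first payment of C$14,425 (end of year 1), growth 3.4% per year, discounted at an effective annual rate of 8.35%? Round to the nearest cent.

C$291,414.14

PV = D₁/(r − g) = 14425/(0.0835 − 0.034) = 291,414.1414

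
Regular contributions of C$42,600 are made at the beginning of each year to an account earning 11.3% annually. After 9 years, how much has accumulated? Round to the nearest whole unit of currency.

C$680,131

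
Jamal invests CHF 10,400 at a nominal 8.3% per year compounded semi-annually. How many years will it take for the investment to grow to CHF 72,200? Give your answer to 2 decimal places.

23.83 years

Periodic rate i = 0.083/2 = 0.0415.
n = ln(72200/10400) / ln(1+0.0415) = ln(6.94231) / 0.040662 = 47.6522 half-years
= 47.6522/2 years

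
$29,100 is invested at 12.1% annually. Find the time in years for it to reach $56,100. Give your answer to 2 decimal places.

(1+i)^n = 56100/29100 = 1.92784, so n = ln 1.92784 / ln 1.121 = 5.7467 years

5.75 years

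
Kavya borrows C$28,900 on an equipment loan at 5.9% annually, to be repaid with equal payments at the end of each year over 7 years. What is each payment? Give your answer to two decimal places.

Annuity-PV factor = 5.602278; PMT = 28900 / 5.602278 = 5,158.6162

C$5,158.62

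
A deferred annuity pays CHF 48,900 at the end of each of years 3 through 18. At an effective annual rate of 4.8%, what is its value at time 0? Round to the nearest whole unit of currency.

PV at t=2 (ordinary 16-year annuity): 48900 × a(16|0.048) = 48900 × 10.993715 = 537,592.6776
Discount back 2 years: 537,592.6776 × (1+0.048)^(−2) = 537,592.6776 × 0.910495 = 489,475.2979

CHF 489,475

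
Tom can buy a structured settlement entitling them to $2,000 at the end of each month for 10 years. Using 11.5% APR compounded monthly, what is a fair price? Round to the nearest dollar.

i = 0.115/12 = 0.00958333 per month; n = 10·12 = 120.
PV = 2000 × [1 − (1+0.00958333)^(−120)] / 0.00958333 = 2000 × 71.126060 = 142,252.1202

$142,252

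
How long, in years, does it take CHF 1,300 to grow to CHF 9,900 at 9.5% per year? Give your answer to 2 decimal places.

22.37 years

(1+i)^n = 9900/1300 = 7.61538, so n = ln 7.61538 / ln 1.095 = 22.3699 years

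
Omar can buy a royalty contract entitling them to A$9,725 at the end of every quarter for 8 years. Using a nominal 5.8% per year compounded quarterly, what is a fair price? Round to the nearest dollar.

With 4 periods per year: i = 0.0145, n = 32.
Annuity factor a(32|0.0145) = 25.457794; PV = 9725 × 25.457794 = 247,577.0499

A$247,577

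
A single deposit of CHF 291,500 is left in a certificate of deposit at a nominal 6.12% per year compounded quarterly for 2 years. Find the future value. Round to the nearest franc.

Periodic rate i = 0.0612/4 = 0.0153; n = 2 × 4 = 8 periods.
291,500 × (1+0.0153)^8 = 291,500 × 1.129159 = 329,149.8402

CHF 329,150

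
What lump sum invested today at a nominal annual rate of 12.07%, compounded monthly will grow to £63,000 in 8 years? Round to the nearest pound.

£24,104

Periodic rate i = 0.1207/12 = 0.0100583; n = 8 × 12 = 96 periods.
Discount factor = (1+0.0100583)^(−96) = 0.382596; PV = 63,000 × 0.382596 = 24,103.5364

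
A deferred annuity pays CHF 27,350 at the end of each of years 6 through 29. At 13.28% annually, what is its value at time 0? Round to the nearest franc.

Value one period before first payment (t=5): 27350 × [1 − (1+0.1328)^(−24)] / 0.1328 = 27350 × 7.152440 = 195,619.2432
Discount back 5 years: 195,619.2432 × (1+0.1328)^(−5) = 195,619.2432 × 0.536085 = 104,868.5764

CHF 104,869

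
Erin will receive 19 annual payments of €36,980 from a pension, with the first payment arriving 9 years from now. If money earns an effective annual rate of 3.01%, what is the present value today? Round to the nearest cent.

€417,451.15

PV at t=8 (ordinary 19-year annuity): 36980 × a(19|0.0301) = 36980 × 14.311127 = 529,225.4934
PV₀ = 529,225.4934 / (1+0.0301)^8 = 529,225.4934 / 1.267754 = 417,451.1474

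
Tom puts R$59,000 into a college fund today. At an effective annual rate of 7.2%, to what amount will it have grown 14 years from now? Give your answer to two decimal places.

R$156,163.31

59,000 × (1+0.072)^14 = 59,000 × 2.646836 = 156,163.3104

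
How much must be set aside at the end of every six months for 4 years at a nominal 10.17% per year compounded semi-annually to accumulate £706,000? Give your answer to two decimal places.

£73,709.14

Periodic rate i = 0.1017/2 = 0.05085; n = 4 × 2 = 8 periods.
FV-annuity factor = 9.578188; PMT = 706000 / 9.578188 = 73,709.1368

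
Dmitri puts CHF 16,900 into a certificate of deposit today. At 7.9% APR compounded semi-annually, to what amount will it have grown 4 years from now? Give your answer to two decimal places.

CHF 23,040.01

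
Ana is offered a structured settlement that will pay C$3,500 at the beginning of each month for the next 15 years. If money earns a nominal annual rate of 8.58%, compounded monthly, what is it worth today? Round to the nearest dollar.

C$356,267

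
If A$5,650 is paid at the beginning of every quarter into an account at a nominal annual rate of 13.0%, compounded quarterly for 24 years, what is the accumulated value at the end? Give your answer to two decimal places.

A$3,688,632.75

Periodic rate i = 0.13/4 = 0.0325; n = 24 × 4 = 96 periods.
Accumulation factor s(96|0.0325) × (1+i) = 652.855355; FV = 5650 × 652.855355 = 3,688,632.7532
Payments are at the start of each period, so multiply by (1+i).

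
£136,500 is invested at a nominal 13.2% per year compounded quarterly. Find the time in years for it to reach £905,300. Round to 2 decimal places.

Periodic rate i = 0.132/4 = 0.033.
n = ln(905300/136500) / ln(1+0.033) = ln(6.63223) / 0.032467 = 58.2724 quarters
= 58.2724/4 years

14.57 years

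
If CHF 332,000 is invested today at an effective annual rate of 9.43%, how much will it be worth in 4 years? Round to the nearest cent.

CHF 476,084.10

332,000 × (1+0.0943)^4 = 332,000 × 1.433988 = 476,084.1035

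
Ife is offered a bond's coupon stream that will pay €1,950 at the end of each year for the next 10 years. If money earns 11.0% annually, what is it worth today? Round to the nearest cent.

PV = PMT · [1 − (1+i)^(−n)] / i = 1950 · 5.889232 = 11,484.0024

€11,484.00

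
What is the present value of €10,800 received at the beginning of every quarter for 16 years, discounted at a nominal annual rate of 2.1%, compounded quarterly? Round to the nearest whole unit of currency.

Periodic rate i = 0.021/4 = 0.00525; n = 16 × 4 = 64 periods.
PV = PMT · [1 − (1+i)^(−n)] / i × (1+i) = 10800 · 54.522561 = 588,843.6637
(annuity-due: payments at period start, so ×(1+i).)

€588,844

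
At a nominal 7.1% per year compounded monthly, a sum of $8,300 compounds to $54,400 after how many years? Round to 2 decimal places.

26.56 years

Periodic rate i = 0.071/12 = 0.00591667.
n = ln(54400/8300) / ln(1+0.00591667) = ln(6.55422) / 0.005899 = 318.7040 months
= 318.7040/12 years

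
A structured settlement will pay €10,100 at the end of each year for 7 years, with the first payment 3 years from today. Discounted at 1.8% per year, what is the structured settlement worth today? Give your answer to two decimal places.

€63,563.70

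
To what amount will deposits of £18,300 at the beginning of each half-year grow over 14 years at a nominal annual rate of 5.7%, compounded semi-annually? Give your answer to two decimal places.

Periodic rate i = 0.057/2 = 0.0285; n = 14 × 2 = 28 periods.
Accumulation factor s(28|0.0285) × (1+i) = 43.176963; FV = 18300 × 43.176963 = 790,138.4283
(annuity-due: payments at period start, so ×(1+i).)

£790,138.43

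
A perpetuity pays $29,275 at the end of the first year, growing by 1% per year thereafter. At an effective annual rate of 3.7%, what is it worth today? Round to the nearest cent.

$1,084,259.26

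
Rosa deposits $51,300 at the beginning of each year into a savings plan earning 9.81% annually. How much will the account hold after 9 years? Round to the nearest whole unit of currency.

FV = 51300 × [(1+0.0981)^9 − 1] / 0.0981 × (1+i) = 51300 × 14.792947 = 758,878.1707
(annuity-due: payments at period start, so ×(1+i).)

$758,878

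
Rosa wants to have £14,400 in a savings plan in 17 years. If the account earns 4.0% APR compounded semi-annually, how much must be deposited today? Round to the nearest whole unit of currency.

i = 0.04/2 = 0.02 per half-year; n = 17·2 = 34.
Discount factor = (1+0.02)^(−34) = 0.510028; PV = 14,400 × 0.510028 = 7,344.4056

£7,344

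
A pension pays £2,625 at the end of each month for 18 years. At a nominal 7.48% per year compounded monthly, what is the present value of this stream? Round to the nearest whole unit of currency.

£311,098

i = 0.0748/12 = 0.00623333 per month; n = 18·12 = 216.
PV = 2625 × [1 − (1+0.00623333)^(−216)] / 0.00623333 = 2625 × 118.513679 = 311,098.4072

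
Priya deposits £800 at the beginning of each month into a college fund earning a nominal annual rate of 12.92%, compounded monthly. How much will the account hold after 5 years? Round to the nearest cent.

£67,692.02

With 12 periods per year: i = 0.0107667, n = 60.
FV = PMT · [(1+i)^n − 1] / i × (1+i) = 800 · 84.615028 = 67,692.0225
Payments are at the start of each period, so multiply by (1+i).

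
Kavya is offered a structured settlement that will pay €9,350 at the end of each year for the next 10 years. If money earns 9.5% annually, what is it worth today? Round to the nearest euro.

€58,707

PV = 9350 × [1 − (1+0.095)^(−10)] / 0.095 = 9350 × 6.278798 = 58,706.7616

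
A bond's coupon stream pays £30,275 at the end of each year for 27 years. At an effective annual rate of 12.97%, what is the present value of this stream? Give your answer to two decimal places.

£224,750.88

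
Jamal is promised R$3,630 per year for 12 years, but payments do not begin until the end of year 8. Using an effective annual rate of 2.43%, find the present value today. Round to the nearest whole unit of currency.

Value one period before first payment (t=7): 3630 × [1 − (1+0.0243)^(−12)] / 0.0243 = 3630 × 10.301376 = 37,393.9966
Discount back 7 years: 37,393.9966 × (1+0.0243)^(−7) = 37,393.9966 × 0.845298 = 31,609.0668

R$31,609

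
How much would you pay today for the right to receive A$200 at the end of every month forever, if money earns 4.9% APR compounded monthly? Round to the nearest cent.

A$48,979.59

Periodic rate i = 0.049/12 = 0.00408333.
PV = C/r = 200/0.00408333 = 48,979.5918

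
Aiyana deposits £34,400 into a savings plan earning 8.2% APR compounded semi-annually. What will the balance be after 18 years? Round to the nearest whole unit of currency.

£146,145

Periodic rate i = 0.082/2 = 0.041; n = 18 × 2 = 36 periods.
FV = PV·(1+i)^n = 34,400 × 4.248408 = 146,145.2501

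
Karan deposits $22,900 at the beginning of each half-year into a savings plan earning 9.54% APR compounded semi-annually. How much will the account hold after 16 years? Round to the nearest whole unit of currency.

$1,731,289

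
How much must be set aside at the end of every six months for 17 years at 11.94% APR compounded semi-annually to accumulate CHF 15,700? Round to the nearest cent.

CHF 151.63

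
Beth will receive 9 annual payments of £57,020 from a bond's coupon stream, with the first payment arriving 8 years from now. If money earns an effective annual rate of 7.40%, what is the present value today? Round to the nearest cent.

PV at t=7 (ordinary 9-year annuity): 57020 × a(9|0.074) = 57020 × 6.405803 = 365,258.8715
PV₀ = 365,258.8715 / (1+0.074)^7 = 365,258.8715 / 1.648276 = 221,600.5344

£221,600.53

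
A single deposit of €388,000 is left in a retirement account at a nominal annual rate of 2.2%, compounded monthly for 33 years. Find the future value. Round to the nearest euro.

€801,384

With 12 periods per year: i = 0.00183333, n = 396.
FV = PV·(1+i)^n = 388,000 × 2.065424 = 801,384.3357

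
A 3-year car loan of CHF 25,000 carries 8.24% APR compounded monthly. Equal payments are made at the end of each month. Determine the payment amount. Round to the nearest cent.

CHF 786.18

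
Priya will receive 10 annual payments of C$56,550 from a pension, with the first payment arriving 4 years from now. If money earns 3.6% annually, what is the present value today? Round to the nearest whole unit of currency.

Value one period before first payment (t=3): 56550 × [1 − (1+0.036)^(−10)] / 0.036 = 56550 × 8.274844 = 467,942.4307
Discount back 3 years: 467,942.4307 × (1+0.036)^(−3) = 467,942.4307 × 0.899333 = 420,836.2678

C$420,836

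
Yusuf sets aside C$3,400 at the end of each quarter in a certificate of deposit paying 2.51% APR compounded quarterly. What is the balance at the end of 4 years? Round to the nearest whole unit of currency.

C$57,037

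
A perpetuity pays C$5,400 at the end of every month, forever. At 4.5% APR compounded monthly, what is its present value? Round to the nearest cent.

C$1,440,000.00

Periodic rate i = 0.045/12 = 0.00375.
PV = PMT / i = 5400 / 0.00375 = 1,440,000.0000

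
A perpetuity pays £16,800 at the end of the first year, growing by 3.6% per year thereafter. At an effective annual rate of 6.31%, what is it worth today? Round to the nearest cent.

PV = PMT / (i − g) = 16800 / (0.0631 − 0.036) = 16800 / 0.027100 = 619,926.1993

£619,926.20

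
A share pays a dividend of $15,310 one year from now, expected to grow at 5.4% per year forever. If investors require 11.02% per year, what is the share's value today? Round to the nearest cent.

$272,419.93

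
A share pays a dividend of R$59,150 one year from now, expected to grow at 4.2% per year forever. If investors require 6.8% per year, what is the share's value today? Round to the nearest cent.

R$2,275,000.00

PV = D₁/(r − g) = 59150/(0.068 − 0.042) = 2,275,000.0000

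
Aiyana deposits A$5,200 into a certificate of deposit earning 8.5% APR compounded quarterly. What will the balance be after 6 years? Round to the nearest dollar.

A$8,613

Periodic rate i = 0.085/4 = 0.02125; n = 6 × 4 = 24 periods.
FV = PV·(1+i)^n = 5,200 × 1.656417 = 8,613.3682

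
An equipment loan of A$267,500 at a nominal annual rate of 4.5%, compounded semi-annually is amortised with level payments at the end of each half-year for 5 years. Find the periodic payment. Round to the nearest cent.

i = 0.045/2 = 0.0225 per half-year; n = 5·2 = 10.
Annuity-PV factor = 8.866216; PMT = 267500 / 8.866216 = 30,170.7052

A$30,170.71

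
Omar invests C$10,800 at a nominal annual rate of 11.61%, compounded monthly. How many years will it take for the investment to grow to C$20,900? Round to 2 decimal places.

5.71 years

Periodic rate i = 0.1161/12 = 0.009675.
n = ln(20900/10800) / ln(1+0.009675) = ln(1.93519) / 0.009628 = 68.5676 months
= 68.5676/12 years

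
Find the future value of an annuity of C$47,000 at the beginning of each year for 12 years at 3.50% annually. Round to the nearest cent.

C$710,312.42

FV = PMT · [(1+i)^n − 1] / i × (1+i) = 47000 · 15.113030 = 710,312.4239
(annuity-due: payments at period start, so ×(1+i).)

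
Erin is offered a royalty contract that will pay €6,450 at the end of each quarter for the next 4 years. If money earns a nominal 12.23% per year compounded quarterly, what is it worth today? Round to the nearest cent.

€80,664.11

i = 0.1223/4 = 0.030575 per quarter; n = 4·4 = 16.
PV = PMT · [1 − (1+i)^(−n)] / i = 6450 · 12.506063 = 80,664.1089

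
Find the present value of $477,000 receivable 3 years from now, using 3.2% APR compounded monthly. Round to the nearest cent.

Periodic rate i = 0.032/12 = 0.00266667; n = 3 × 12 = 36 periods.
PV = FV·(1+i)^(−n) = 477,000 × 0.908580 = 433,392.7080

$433,392.71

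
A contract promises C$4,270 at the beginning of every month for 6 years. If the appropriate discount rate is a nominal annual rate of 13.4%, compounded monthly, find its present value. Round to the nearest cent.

C$212,842.18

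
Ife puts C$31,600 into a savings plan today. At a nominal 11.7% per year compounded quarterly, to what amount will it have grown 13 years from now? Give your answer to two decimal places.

Periodic rate i = 0.117/4 = 0.02925; n = 13 × 4 = 52 periods.
FV = 31,600 × (1 + 0.02925)^52 = 141,505.2710

C$141,505.27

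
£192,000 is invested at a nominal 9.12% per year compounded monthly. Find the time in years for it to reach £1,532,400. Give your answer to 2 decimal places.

22.86 years

Periodic rate i = 0.0912/12 = 0.0076.
n = ln(1.5324e+06/192000) / ln(1+0.0076) = ln(7.98125) / 0.007571 = 274.3392 months
= 274.3392/12 years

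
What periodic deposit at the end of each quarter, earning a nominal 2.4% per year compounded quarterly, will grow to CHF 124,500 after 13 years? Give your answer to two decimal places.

CHF 2,047.24

With 4 periods per year: i = 0.006, n = 52.
PMT = 124500 / ( [(1+0.006)^52 − 1] / 0.006 ) = 124500 / 60.813610 = 2,047.2391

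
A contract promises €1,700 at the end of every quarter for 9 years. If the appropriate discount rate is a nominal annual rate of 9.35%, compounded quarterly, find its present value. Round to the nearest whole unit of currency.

€41,072

With 4 periods per year: i = 0.023375, n = 36.
Annuity factor a(36|0.023375) = 24.160072; PV = 1700 × 24.160072 = 41,072.1225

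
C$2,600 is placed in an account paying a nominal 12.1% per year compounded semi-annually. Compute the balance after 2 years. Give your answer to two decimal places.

C$3,288.64

Periodic rate i = 0.121/2 = 0.0605; n = 2 × 2 = 4 periods.
2,600 × (1+0.0605)^4 = 2,600 × 1.264861 = 3,288.6378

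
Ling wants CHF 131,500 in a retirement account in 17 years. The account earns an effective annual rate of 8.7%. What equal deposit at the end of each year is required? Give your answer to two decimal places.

FV-annuity factor = 35.971787; PMT = 131500 / 35.971787 = 3,655.6427

CHF 3,655.64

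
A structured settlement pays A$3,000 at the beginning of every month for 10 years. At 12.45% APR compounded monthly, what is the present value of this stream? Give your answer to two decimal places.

Periodic rate i = 0.1245/12 = 0.010375; n = 10 × 12 = 120 periods.
Annuity factor a(120|0.010375) × (1+i) = 69.163823; PV = 3000 × 69.163823 = 207,491.4683
(Beginning-of-period payments → annuity-due factor ×(1+i).)

A$207,491.47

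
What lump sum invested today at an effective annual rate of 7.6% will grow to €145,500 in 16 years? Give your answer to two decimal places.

Discount factor = (1+0.076)^(−16) = 0.309745; PV = 145,500 × 0.309745 = 45,067.8305

€45,067.83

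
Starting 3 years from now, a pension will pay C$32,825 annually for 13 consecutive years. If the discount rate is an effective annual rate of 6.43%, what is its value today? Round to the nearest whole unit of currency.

Value one period before first payment (t=2): 32825 × [1 − (1+0.0643)^(−13)] / 0.0643 = 32825 × 8.634487 = 283,427.0429
PV₀ = 283,427.0429 / (1+0.0643)^2 = 283,427.0429 / 1.132734 = 250,214.8963

C$250,215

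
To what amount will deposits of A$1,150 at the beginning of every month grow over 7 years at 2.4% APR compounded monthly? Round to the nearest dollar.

A$105,285

Periodic rate i = 0.024/12 = 0.002; n = 7 × 12 = 84 periods.
FV = 1150 × [(1+0.002)^84 − 1] / 0.002 × (1+i) = 1150 × 91.551817 = 105,284.5900
(annuity-due: payments at period start, so ×(1+i).)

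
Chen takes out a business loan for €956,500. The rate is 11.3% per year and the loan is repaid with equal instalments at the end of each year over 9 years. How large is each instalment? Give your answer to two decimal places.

PMT = 956500 / ( [1 − (1+0.113)^(−9)] / 0.113 ) = 956500 / 5.473071 = 174,764.7852

€174,764.79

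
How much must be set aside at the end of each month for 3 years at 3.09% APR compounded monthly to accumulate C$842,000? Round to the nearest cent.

With 12 periods per year: i = 0.002575, n = 36.
PMT = 842000 / ( [(1+0.002575)^36 − 1] / 0.002575 ) = 842000 / 37.670615 = 22,351.6392

C$22,351.64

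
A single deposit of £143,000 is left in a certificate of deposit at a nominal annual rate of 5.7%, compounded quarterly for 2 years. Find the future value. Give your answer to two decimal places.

i = 0.057/4 = 0.01425 per quarter; n = 2·4 = 8.
FV = 143,000 × (1 + 0.01425)^8 = 160,138.6520

£160,138.65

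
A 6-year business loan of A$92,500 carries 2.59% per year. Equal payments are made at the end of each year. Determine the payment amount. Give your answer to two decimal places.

A$16,843.95

PMT = 92500 / ( [1 − (1+0.0259)^(−6)] / 0.0259 ) = 92500 / 5.491584 = 16,843.9547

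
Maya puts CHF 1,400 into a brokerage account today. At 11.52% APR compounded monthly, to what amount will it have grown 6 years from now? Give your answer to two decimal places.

CHF 2,785.36

Periodic rate i = 0.1152/12 = 0.0096; n = 6 × 12 = 72 periods.
FV = PV·(1+i)^n = 1,400 × 1.989540 = 2,785.3556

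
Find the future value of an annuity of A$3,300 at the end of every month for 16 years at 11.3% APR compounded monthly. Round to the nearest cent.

A$1,768,636.82

i = 0.113/12 = 0.00941667 per month; n = 16·12 = 192.
Accumulation factor s(192|0.00941667) = 535.950550; FV = 3300 × 535.950550 = 1,768,636.8158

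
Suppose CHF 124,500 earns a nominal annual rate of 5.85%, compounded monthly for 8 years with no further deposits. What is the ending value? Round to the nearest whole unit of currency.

i = 0.0585/12 = 0.004875 per month; n = 8·12 = 96.
FV = 124,500 × (1 + 0.004875)^96 = 198,575.3569

CHF 198,575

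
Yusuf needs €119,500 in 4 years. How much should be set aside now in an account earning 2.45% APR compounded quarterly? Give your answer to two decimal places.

€108,376.93

Periodic rate i = 0.0245/4 = 0.006125; n = 4 × 4 = 16 periods.
PV = 119,500 / (1 + 0.006125)^16 = 119,500 / 1.102633 = 108,376.9336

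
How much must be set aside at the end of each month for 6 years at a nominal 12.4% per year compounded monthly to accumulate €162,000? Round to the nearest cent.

€1,526.93

Periodic rate i = 0.124/12 = 0.0103333; n = 6 × 12 = 72 periods.
FV-annuity factor = 106.095251; PMT = 162000 / 106.095251 = 1,526.9298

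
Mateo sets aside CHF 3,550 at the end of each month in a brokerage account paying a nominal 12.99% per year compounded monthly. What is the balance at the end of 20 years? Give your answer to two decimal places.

CHF 4,017,501.06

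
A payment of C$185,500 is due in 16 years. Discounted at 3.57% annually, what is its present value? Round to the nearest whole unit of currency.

C$105,828

PV = 185,500 / (1 + 0.0357)^16 = 185,500 / 1.752845 = 105,827.9282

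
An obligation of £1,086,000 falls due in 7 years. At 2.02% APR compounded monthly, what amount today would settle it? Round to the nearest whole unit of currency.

£942,914

Periodic rate i = 0.0202/12 = 0.00168333; n = 7 × 12 = 84 periods.
Discount factor = (1+0.00168333)^(−84) = 0.868245; PV = 1,086,000 × 0.868245 = 942,914.2816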